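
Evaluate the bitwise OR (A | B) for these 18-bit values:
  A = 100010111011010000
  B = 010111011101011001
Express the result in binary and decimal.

Apply | to each column (1 where either bit is 1):
  100010111011010000
| 010111011101011001
--------------------
  110111111111011001

Answer: 110111111111011001 (229337)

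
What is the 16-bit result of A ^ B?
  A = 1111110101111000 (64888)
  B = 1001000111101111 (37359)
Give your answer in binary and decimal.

Apply ^ to each column (1 where bits differ):
  1111110101111000
^ 1001000111101111
------------------
  0110110010010111

Answer: 0110110010010111 (27799)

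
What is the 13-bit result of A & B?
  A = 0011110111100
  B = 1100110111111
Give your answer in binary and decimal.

Apply & to each column (1 only where both bits are 1):
  0011110111100
& 1100110111111
---------------
  0000110111100

Answer: 0000110111100 (444)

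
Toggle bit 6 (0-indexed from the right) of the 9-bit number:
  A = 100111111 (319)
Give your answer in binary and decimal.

Mask = 1 << 6 = 001000000
Bit 6 of A is 0; XOR with the mask flips it to 1.
  100111111
^ 001000000
-----------
  101111111

Answer: 101111111 (383)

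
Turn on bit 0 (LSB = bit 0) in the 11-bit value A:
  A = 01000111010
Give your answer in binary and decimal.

Mask = 1 << 0 = 00000000001
Bit 0 of A is 0, so OR-ing with the mask flips it to 1.
  01000111010
| 00000000001
-------------
  01000111011

Answer: 01000111011 (571)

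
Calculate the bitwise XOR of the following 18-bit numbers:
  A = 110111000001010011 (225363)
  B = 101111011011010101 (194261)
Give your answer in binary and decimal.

Apply ^ to each column (1 where bits differ):
  110111000001010011
^ 101111011011010101
--------------------
  011000011010000110

Answer: 011000011010000110 (99974)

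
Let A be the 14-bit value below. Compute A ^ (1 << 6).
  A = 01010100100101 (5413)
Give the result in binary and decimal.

Mask = 1 << 6 = 00000001000000
Bit 6 of A is 0; XOR with the mask flips it to 1.
  01010100100101
^ 00000001000000
----------------
  01010101100101

Answer: 01010101100101 (5477)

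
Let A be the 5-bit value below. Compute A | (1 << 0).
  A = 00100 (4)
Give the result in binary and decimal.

Mask = 1 << 0 = 00001
Bit 0 of A is 0, so OR-ing with the mask flips it to 1.
  00100
| 00001
-------
  00101

Answer: 00101 (5)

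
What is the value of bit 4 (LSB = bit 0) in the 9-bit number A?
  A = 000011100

Bit 4 is the 5th from the right.
  000011100
      ^
That bit is 1.

Answer: 1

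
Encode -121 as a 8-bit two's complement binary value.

1. Binary of +121:  01111001
2. Invert bits:     10000110
3. Add 1:           10000111

Answer: 10000111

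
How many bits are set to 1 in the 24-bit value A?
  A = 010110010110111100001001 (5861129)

010110010110111100001001
1-bits at positions (from bit 0 = LSB): 0, 3, 8, 9, 10, 11, 13, 14, 16, 19, 20, 22
Count = 12

Answer: 12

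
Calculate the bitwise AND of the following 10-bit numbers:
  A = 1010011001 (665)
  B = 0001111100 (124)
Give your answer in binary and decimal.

Apply & to each column (1 only where both bits are 1):
  1010011001
& 0001111100
------------
  0000011000

Answer: 0000011000 (24)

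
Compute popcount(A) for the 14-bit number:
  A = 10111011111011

10111011111011
1-bits at positions (from bit 0 = LSB): 0, 1, 3, 4, 5, 6, 7, 9, 10, 11, 13
Count = 11

Answer: 11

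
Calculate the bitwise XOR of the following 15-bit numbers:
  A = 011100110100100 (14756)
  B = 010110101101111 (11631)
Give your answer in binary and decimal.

Apply ^ to each column (1 where bits differ):
  011100110100100
^ 010110101101111
-----------------
  001010011001011

Answer: 001010011001011 (5323)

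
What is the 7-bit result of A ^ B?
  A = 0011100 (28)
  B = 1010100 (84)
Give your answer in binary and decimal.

Apply ^ to each column (1 where bits differ):
  0011100
^ 1010100
---------
  1001000

Answer: 1001000 (72)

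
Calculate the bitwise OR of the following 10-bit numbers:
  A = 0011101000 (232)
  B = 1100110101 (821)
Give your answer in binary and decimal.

Apply | to each column (1 where either bit is 1):
  0011101000
| 1100110101
------------
  1111111101

Answer: 1111111101 (1021)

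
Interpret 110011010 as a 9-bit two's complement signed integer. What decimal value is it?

MSB is 1, so the value is negative. Find the magnitude:
1. Invert bits:  001100101
2. Add 1:        001100110  = 102
3. Apply sign:   -102

Answer: -102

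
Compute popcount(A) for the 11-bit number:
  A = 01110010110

01110010110
1-bits at positions (from bit 0 = LSB): 1, 2, 4, 7, 8, 9
Count = 6

Answer: 6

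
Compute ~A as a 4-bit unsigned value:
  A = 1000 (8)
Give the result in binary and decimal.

Flip each bit (0->1, 1->0):
  1000
  0111

Answer: 0111 (7)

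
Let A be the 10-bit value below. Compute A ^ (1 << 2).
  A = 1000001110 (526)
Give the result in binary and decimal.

Mask = 1 << 2 = 0000000100
Bit 2 of A is 1; XOR with the mask flips it to 0.
  1000001110
^ 0000000100
------------
  1000001010

Answer: 1000001010 (522)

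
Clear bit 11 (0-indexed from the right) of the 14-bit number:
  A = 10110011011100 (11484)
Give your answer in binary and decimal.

Mask = ~(1 << 11) = 11011111111111
Bit 11 of A is 1, so AND-ing with the mask clears it to 0.
  10110011011100
& 11011111111111
----------------
  10010011011100

Answer: 10010011011100 (9436)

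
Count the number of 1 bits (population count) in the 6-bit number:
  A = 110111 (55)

110111
1-bits at positions (from bit 0 = LSB): 0, 1, 2, 4, 5
Count = 5

Answer: 5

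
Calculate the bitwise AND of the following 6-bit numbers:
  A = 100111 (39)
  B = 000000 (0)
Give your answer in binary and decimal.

Apply & to each column (1 only where both bits are 1):
  100111
& 000000
--------
  000000

Answer: 000000 (0)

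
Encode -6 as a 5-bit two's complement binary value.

1. Binary of +6:  00110
2. Invert bits:     11001
3. Add 1:           11010

Answer: 11010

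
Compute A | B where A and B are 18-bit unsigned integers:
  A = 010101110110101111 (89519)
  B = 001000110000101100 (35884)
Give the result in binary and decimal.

Apply | to each column (1 where either bit is 1):
  010101110110101111
| 001000110000101100
--------------------
  011101110110101111

Answer: 011101110110101111 (122287)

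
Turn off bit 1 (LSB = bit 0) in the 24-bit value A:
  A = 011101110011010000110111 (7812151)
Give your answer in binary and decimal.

Mask = ~(1 << 1) = 111111111111111111111101
Bit 1 of A is 1, so AND-ing with the mask clears it to 0.
  011101110011010000110111
& 111111111111111111111101
--------------------------
  011101110011010000110101

Answer: 011101110011010000110101 (7812149)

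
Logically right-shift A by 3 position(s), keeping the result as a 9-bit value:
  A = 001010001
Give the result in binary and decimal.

Logical shift right by 3: drop the bottom 3 bit(s), prepend 3 zero(s) on the left.
  001010001  ->  keep [001010], discard [001], prepend 000
= 000001010

Answer: 000001010 (10)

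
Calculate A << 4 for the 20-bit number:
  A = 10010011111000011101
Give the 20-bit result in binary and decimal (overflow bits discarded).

Shift left by 4: drop the top 4 bit(s), append 4 zero(s) on the right.
  10010011111000011101  ->  discard [1001], keep [0011111000011101], append 0000
= 00111110000111010000

Answer: 00111110000111010000 (254416)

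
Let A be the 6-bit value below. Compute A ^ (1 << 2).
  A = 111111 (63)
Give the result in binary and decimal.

Mask = 1 << 2 = 000100
Bit 2 of A is 1; XOR with the mask flips it to 0.
  111111
^ 000100
--------
  111011

Answer: 111011 (59)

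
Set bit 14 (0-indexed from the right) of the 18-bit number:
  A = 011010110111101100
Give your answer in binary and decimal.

Mask = 1 << 14 = 000100000000000000
Bit 14 of A is 0, so OR-ing with the mask flips it to 1.
  011010110111101100
| 000100000000000000
--------------------
  011110110111101100

Answer: 011110110111101100 (126444)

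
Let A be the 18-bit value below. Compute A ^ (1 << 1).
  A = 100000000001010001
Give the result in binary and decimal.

Mask = 1 << 1 = 000000000000000010
Bit 1 of A is 0; XOR with the mask flips it to 1.
  100000000001010001
^ 000000000000000010
--------------------
  100000000001010011

Answer: 100000000001010011 (131155)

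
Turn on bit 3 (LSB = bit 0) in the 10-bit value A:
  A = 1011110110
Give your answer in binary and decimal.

Mask = 1 << 3 = 0000001000
Bit 3 of A is 0, so OR-ing with the mask flips it to 1.
  1011110110
| 0000001000
------------
  1011111110

Answer: 1011111110 (766)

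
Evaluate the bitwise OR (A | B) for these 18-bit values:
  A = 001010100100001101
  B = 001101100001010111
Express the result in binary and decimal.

Apply | to each column (1 where either bit is 1):
  001010100100001101
| 001101100001010111
--------------------
  001111100101011111

Answer: 001111100101011111 (63839)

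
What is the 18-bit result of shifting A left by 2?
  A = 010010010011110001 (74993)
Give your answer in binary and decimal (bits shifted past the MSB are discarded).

Shift left by 2: drop the top 2 bit(s), append 2 zero(s) on the right.
  010010010011110001  ->  discard [01], keep [0010010011110001], append 00
= 001001001111000100

Answer: 001001001111000100 (37828)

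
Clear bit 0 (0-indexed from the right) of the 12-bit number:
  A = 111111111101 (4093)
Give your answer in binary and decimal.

Mask = ~(1 << 0) = 111111111110
Bit 0 of A is 1, so AND-ing with the mask clears it to 0.
  111111111101
& 111111111110
--------------
  111111111100

Answer: 111111111100 (4092)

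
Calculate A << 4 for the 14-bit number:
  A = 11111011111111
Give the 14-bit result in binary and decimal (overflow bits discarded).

Shift left by 4: drop the top 4 bit(s), append 4 zero(s) on the right.
  11111011111111  ->  discard [1111], keep [1011111111], append 0000
= 10111111110000

Answer: 10111111110000 (12272)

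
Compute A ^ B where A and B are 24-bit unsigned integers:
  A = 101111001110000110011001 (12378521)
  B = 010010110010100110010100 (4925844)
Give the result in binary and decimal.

Apply ^ to each column (1 where bits differ):
  101111001110000110011001
^ 010010110010100110010100
--------------------------
  111101111100100000001101

Answer: 111101111100100000001101 (16238605)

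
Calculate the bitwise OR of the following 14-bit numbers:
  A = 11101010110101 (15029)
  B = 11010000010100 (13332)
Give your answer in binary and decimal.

Apply | to each column (1 where either bit is 1):
  11101010110101
| 11010000010100
----------------
  11111010110101

Answer: 11111010110101 (16053)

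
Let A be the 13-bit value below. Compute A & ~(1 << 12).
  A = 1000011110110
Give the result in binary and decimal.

Mask = ~(1 << 12) = 0111111111111
Bit 12 of A is 1, so AND-ing with the mask clears it to 0.
  1000011110110
& 0111111111111
---------------
  0000011110110

Answer: 0000011110110 (246)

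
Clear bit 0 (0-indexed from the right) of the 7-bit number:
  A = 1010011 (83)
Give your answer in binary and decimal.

Mask = ~(1 << 0) = 1111110
Bit 0 of A is 1, so AND-ing with the mask clears it to 0.
  1010011
& 1111110
---------
  1010010

Answer: 1010010 (82)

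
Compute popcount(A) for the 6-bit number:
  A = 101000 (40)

101000
1-bits at positions (from bit 0 = LSB): 3, 5
Count = 2

Answer: 2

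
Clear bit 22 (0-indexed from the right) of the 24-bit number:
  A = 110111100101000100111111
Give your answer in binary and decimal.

Mask = ~(1 << 22) = 101111111111111111111111
Bit 22 of A is 1, so AND-ing with the mask clears it to 0.
  110111100101000100111111
& 101111111111111111111111
--------------------------
  100111100101000100111111

Answer: 100111100101000100111111 (10375487)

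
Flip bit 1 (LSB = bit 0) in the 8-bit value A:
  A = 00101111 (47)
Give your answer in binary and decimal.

Mask = 1 << 1 = 00000010
Bit 1 of A is 1; XOR with the mask flips it to 0.
  00101111
^ 00000010
----------
  00101101

Answer: 00101101 (45)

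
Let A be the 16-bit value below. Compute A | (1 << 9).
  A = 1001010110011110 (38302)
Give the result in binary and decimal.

Mask = 1 << 9 = 0000001000000000
Bit 9 of A is 0, so OR-ing with the mask flips it to 1.
  1001010110011110
| 0000001000000000
------------------
  1001011110011110

Answer: 1001011110011110 (38814)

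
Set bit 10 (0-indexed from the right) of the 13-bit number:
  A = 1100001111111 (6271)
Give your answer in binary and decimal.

Mask = 1 << 10 = 0010000000000
Bit 10 of A is 0, so OR-ing with the mask flips it to 1.
  1100001111111
| 0010000000000
---------------
  1110001111111

Answer: 1110001111111 (7295)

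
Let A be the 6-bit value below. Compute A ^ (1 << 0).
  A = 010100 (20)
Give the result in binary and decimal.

Mask = 1 << 0 = 000001
Bit 0 of A is 0; XOR with the mask flips it to 1.
  010100
^ 000001
--------
  010101

Answer: 010101 (21)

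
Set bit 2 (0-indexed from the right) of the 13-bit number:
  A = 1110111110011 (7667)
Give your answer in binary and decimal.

Mask = 1 << 2 = 0000000000100
Bit 2 of A is 0, so OR-ing with the mask flips it to 1.
  1110111110011
| 0000000000100
---------------
  1110111110111

Answer: 1110111110111 (7671)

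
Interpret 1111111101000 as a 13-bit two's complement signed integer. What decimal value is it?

MSB is 1, so the value is negative. Find the magnitude:
1. Invert bits:  0000000010111
2. Add 1:        0000000011000  = 24
3. Apply sign:   -24

Answer: -24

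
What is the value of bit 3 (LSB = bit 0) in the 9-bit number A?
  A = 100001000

Bit 3 is the 4th from the right.
  100001000
       ^
That bit is 1.

Answer: 1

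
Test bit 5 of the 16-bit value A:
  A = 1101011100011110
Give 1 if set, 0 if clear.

Bit 5 is the 6th from the right.
  1101011100011110
            ^
That bit is 0.

Answer: 0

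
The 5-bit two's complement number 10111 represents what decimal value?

MSB is 1, so the value is negative. Find the magnitude:
1. Invert bits:  01000
2. Add 1:        01001  = 9
3. Apply sign:   -9

Answer: -9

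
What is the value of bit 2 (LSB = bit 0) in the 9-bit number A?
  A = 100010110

Bit 2 is the 3rd from the right.
  100010110
        ^
That bit is 1.

Answer: 1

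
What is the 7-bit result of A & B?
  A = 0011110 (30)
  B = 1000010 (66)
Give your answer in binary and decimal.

Apply & to each column (1 only where both bits are 1):
  0011110
& 1000010
---------
  0000010

Answer: 0000010 (2)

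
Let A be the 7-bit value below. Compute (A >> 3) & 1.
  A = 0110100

Bit 3 is the 4th from the right.
  0110100
     ^
That bit is 0.

Answer: 0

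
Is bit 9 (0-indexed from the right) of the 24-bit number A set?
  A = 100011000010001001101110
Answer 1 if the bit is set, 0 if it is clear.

Bit 9 is the 10th from the right.
  100011000010001001101110
                ^
That bit is 1.

Answer: 1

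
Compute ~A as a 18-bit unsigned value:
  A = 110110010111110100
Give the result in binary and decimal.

Flip each bit (0->1, 1->0):
  110110010111110100
  001001101000001011

Answer: 001001101000001011 (39435)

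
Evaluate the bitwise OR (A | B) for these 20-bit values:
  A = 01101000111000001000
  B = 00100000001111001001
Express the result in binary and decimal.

Apply | to each column (1 where either bit is 1):
  01101000111000001000
| 00100000001111001001
----------------------
  01101000111111001001

Answer: 01101000111111001001 (430025)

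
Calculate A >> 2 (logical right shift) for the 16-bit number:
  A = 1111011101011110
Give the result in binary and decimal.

Logical shift right by 2: drop the bottom 2 bit(s), prepend 2 zero(s) on the left.
  1111011101011110  ->  keep [11110111010111], discard [10], prepend 00
= 0011110111010111

Answer: 0011110111010111 (15831)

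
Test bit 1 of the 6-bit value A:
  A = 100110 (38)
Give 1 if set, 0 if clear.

Bit 1 is the 2nd from the right.
  100110
      ^
That bit is 1.

Answer: 1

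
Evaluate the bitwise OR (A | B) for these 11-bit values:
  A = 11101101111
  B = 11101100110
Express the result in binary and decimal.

Apply | to each column (1 where either bit is 1):
  11101101111
| 11101100110
-------------
  11101101111

Answer: 11101101111 (1903)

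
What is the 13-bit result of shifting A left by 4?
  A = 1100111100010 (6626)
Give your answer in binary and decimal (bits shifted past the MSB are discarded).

Shift left by 4: drop the top 4 bit(s), append 4 zero(s) on the right.
  1100111100010  ->  discard [1100], keep [111100010], append 0000
= 1111000100000

Answer: 1111000100000 (7712)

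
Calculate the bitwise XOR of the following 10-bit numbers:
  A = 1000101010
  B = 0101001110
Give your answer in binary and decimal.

Apply ^ to each column (1 where bits differ):
  1000101010
^ 0101001110
------------
  1101100100

Answer: 1101100100 (868)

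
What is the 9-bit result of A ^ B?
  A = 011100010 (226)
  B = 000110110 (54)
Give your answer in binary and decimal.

Apply ^ to each column (1 where bits differ):
  011100010
^ 000110110
-----------
  011010100

Answer: 011010100 (212)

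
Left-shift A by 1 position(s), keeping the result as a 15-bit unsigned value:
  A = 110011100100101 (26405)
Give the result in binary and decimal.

Shift left by 1: drop the top 1 bit(s), append 1 zero(s) on the right.
  110011100100101  ->  discard [1], keep [10011100100101], append 0
= 100111001001010

Answer: 100111001001010 (20042)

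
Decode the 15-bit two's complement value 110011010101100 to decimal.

MSB is 1, so the value is negative. Find the magnitude:
1. Invert bits:  001100101010011
2. Add 1:        001100101010100  = 6484
3. Apply sign:   -6484

Answer: -6484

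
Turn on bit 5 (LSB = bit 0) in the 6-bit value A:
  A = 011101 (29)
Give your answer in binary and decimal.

Mask = 1 << 5 = 100000
Bit 5 of A is 0, so OR-ing with the mask flips it to 1.
  011101
| 100000
--------
  111101

Answer: 111101 (61)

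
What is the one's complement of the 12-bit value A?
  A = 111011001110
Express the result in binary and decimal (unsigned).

Flip each bit (0->1, 1->0):
  111011001110
  000100110001

Answer: 000100110001 (305)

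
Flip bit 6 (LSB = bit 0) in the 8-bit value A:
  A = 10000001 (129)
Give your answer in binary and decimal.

Mask = 1 << 6 = 01000000
Bit 6 of A is 0; XOR with the mask flips it to 1.
  10000001
^ 01000000
----------
  11000001

Answer: 11000001 (193)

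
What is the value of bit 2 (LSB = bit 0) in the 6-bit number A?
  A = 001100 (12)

Bit 2 is the 3rd from the right.
  001100
     ^
That bit is 1.

Answer: 1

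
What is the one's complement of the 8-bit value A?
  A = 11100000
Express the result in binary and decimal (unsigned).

Flip each bit (0->1, 1->0):
  11100000
  00011111

Answer: 00011111 (31)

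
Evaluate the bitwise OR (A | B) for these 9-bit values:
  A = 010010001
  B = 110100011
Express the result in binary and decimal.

Apply | to each column (1 where either bit is 1):
  010010001
| 110100011
-----------
  110110011

Answer: 110110011 (435)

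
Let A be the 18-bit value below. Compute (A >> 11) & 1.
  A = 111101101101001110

Bit 11 is the 12th from the right.
  111101101101001110
        ^
That bit is 1.

Answer: 1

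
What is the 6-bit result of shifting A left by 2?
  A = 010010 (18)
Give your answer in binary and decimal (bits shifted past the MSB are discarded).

Shift left by 2: drop the top 2 bit(s), append 2 zero(s) on the right.
  010010  ->  discard [01], keep [0010], append 00
= 001000

Answer: 001000 (8)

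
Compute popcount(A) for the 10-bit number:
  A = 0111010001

0111010001
1-bits at positions (from bit 0 = LSB): 0, 4, 6, 7, 8
Count = 5

Answer: 5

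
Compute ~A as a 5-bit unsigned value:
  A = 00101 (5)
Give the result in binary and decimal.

Flip each bit (0->1, 1->0):
  00101
  11010

Answer: 11010 (26)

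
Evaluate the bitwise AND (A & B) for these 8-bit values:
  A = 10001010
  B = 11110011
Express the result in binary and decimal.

Apply & to each column (1 only where both bits are 1):
  10001010
& 11110011
----------
  10000010

Answer: 10000010 (130)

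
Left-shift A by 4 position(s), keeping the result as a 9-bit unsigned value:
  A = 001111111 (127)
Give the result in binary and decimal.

Shift left by 4: drop the top 4 bit(s), append 4 zero(s) on the right.
  001111111  ->  discard [0011], keep [11111], append 0000
= 111110000

Answer: 111110000 (496)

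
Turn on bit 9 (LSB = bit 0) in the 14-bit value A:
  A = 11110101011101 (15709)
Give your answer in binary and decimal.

Mask = 1 << 9 = 00001000000000
Bit 9 of A is 0, so OR-ing with the mask flips it to 1.
  11110101011101
| 00001000000000
----------------
  11111101011101

Answer: 11111101011101 (16221)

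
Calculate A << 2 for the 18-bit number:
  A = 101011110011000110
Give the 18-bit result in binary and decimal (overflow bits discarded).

Shift left by 2: drop the top 2 bit(s), append 2 zero(s) on the right.
  101011110011000110  ->  discard [10], keep [1011110011000110], append 00
= 101111001100011000

Answer: 101111001100011000 (193304)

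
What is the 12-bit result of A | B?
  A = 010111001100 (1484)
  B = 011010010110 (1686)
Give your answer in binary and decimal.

Apply | to each column (1 where either bit is 1):
  010111001100
| 011010010110
--------------
  011111011110

Answer: 011111011110 (2014)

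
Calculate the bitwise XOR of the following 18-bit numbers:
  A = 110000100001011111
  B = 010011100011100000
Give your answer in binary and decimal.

Apply ^ to each column (1 where bits differ):
  110000100001011111
^ 010011100011100000
--------------------
  100011000010111111

Answer: 100011000010111111 (143551)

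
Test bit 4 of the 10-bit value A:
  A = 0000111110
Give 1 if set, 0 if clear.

Bit 4 is the 5th from the right.
  0000111110
       ^
That bit is 1.

Answer: 1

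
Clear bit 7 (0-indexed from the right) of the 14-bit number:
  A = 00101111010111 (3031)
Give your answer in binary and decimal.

Mask = ~(1 << 7) = 11111101111111
Bit 7 of A is 1, so AND-ing with the mask clears it to 0.
  00101111010111
& 11111101111111
----------------
  00101101010111

Answer: 00101101010111 (2903)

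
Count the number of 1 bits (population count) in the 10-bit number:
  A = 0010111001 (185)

0010111001
1-bits at positions (from bit 0 = LSB): 0, 3, 4, 5, 7
Count = 5

Answer: 5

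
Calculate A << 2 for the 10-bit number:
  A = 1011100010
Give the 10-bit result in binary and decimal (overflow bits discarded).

Shift left by 2: drop the top 2 bit(s), append 2 zero(s) on the right.
  1011100010  ->  discard [10], keep [11100010], append 00
= 1110001000

Answer: 1110001000 (904)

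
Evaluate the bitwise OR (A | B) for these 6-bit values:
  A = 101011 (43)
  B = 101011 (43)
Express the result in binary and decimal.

Apply | to each column (1 where either bit is 1):
  101011
| 101011
--------
  101011

Answer: 101011 (43)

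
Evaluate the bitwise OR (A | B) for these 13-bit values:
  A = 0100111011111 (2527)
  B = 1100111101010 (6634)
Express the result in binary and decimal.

Apply | to each column (1 where either bit is 1):
  0100111011111
| 1100111101010
---------------
  1100111111111

Answer: 1100111111111 (6655)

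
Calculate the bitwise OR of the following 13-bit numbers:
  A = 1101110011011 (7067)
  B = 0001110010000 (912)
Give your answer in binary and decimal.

Apply | to each column (1 where either bit is 1):
  1101110011011
| 0001110010000
---------------
  1101110011011

Answer: 1101110011011 (7067)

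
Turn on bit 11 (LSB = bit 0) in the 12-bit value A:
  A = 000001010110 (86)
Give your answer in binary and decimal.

Mask = 1 << 11 = 100000000000
Bit 11 of A is 0, so OR-ing with the mask flips it to 1.
  000001010110
| 100000000000
--------------
  100001010110

Answer: 100001010110 (2134)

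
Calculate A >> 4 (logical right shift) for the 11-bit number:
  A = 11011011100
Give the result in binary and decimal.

Logical shift right by 4: drop the bottom 4 bit(s), prepend 4 zero(s) on the left.
  11011011100  ->  keep [1101101], discard [1100], prepend 0000
= 00001101101

Answer: 00001101101 (109)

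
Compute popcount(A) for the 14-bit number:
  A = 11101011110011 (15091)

11101011110011
1-bits at positions (from bit 0 = LSB): 0, 1, 4, 5, 6, 7, 9, 11, 12, 13
Count = 10

Answer: 10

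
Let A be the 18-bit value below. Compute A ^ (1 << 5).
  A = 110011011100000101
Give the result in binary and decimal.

Mask = 1 << 5 = 000000000000100000
Bit 5 of A is 0; XOR with the mask flips it to 1.
  110011011100000101
^ 000000000000100000
--------------------
  110011011100100101

Answer: 110011011100100101 (210725)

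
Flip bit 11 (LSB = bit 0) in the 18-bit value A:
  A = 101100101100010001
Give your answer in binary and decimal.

Mask = 1 << 11 = 000000100000000000
Bit 11 of A is 1; XOR with the mask flips it to 0.
  101100101100010001
^ 000000100000000000
--------------------
  101100001100010001

Answer: 101100001100010001 (181009)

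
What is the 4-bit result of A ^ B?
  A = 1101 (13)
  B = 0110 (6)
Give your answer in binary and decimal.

Apply ^ to each column (1 where bits differ):
  1101
^ 0110
------
  1011

Answer: 1011 (11)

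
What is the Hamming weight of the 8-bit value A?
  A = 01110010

01110010
1-bits at positions (from bit 0 = LSB): 1, 4, 5, 6
Count = 4

Answer: 4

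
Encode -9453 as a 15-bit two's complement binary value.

1. Binary of +9453:  010010011101101
2. Invert bits:     101101100010010
3. Add 1:           101101100010011

Answer: 101101100010011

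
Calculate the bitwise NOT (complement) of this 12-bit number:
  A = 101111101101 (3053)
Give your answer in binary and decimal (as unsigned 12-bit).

Flip each bit (0->1, 1->0):
  101111101101
  010000010010

Answer: 010000010010 (1042)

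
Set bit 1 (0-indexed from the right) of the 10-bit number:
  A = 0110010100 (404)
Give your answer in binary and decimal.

Mask = 1 << 1 = 0000000010
Bit 1 of A is 0, so OR-ing with the mask flips it to 1.
  0110010100
| 0000000010
------------
  0110010110

Answer: 0110010110 (406)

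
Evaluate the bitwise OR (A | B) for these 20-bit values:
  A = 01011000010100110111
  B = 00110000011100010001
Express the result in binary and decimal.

Apply | to each column (1 where either bit is 1):
  01011000010100110111
| 00110000011100010001
----------------------
  01111000011100110111

Answer: 01111000011100110111 (493367)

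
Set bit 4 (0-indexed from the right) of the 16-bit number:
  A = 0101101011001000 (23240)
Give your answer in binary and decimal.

Mask = 1 << 4 = 0000000000010000
Bit 4 of A is 0, so OR-ing with the mask flips it to 1.
  0101101011001000
| 0000000000010000
------------------
  0101101011011000

Answer: 0101101011011000 (23256)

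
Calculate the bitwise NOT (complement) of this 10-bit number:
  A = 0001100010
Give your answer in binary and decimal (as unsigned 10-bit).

Flip each bit (0->1, 1->0):
  0001100010
  1110011101

Answer: 1110011101 (925)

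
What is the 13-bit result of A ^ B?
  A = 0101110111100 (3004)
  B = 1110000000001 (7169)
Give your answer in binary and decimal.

Apply ^ to each column (1 where bits differ):
  0101110111100
^ 1110000000001
---------------
  1011110111101

Answer: 1011110111101 (6077)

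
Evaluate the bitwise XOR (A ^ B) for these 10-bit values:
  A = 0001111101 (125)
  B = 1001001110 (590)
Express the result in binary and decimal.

Apply ^ to each column (1 where bits differ):
  0001111101
^ 1001001110
------------
  1000110011

Answer: 1000110011 (563)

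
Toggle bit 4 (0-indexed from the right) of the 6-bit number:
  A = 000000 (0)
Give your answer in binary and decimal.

Mask = 1 << 4 = 010000
Bit 4 of A is 0; XOR with the mask flips it to 1.
  000000
^ 010000
--------
  010000

Answer: 010000 (16)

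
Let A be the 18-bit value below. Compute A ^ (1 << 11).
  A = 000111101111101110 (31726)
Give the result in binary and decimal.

Mask = 1 << 11 = 000000100000000000
Bit 11 of A is 1; XOR with the mask flips it to 0.
  000111101111101110
^ 000000100000000000
--------------------
  000111001111101110

Answer: 000111001111101110 (29678)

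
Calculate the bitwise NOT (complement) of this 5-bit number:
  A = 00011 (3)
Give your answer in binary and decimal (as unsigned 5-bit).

Flip each bit (0->1, 1->0):
  00011
  11100

Answer: 11100 (28)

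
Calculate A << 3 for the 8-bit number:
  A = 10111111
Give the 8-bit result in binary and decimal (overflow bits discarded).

Shift left by 3: drop the top 3 bit(s), append 3 zero(s) on the right.
  10111111  ->  discard [101], keep [11111], append 000
= 11111000

Answer: 11111000 (248)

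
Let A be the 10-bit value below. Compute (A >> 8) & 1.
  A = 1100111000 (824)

Bit 8 is the 9th from the right.
  1100111000
   ^
That bit is 1.

Answer: 1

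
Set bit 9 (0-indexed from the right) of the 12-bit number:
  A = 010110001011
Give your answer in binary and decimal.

Mask = 1 << 9 = 001000000000
Bit 9 of A is 0, so OR-ing with the mask flips it to 1.
  010110001011
| 001000000000
--------------
  011110001011

Answer: 011110001011 (1931)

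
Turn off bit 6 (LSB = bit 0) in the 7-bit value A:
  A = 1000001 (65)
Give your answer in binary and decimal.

Mask = ~(1 << 6) = 0111111
Bit 6 of A is 1, so AND-ing with the mask clears it to 0.
  1000001
& 0111111
---------
  0000001

Answer: 0000001 (1)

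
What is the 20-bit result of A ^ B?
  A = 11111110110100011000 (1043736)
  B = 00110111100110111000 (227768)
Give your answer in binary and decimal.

Apply ^ to each column (1 where bits differ):
  11111110110100011000
^ 00110111100110111000
----------------------
  11001001010010100000

Answer: 11001001010010100000 (824480)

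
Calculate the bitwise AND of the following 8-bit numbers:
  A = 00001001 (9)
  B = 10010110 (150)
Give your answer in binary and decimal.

Apply & to each column (1 only where both bits are 1):
  00001001
& 10010110
----------
  00000000

Answer: 00000000 (0)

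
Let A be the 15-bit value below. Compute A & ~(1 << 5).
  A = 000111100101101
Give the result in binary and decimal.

Mask = ~(1 << 5) = 111111111011111
Bit 5 of A is 1, so AND-ing with the mask clears it to 0.
  000111100101101
& 111111111011111
-----------------
  000111100001101

Answer: 000111100001101 (3853)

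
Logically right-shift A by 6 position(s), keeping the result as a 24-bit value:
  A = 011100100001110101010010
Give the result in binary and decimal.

Logical shift right by 6: drop the bottom 6 bit(s), prepend 6 zero(s) on the left.
  011100100001110101010010  ->  keep [011100100001110101], discard [010010], prepend 000000
= 000000011100100001110101

Answer: 000000011100100001110101 (116853)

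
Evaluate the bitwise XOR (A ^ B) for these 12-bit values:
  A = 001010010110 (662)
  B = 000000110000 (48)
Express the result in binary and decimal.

Apply ^ to each column (1 where bits differ):
  001010010110
^ 000000110000
--------------
  001010100110

Answer: 001010100110 (678)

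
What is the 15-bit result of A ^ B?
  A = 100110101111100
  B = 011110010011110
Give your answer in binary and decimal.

Apply ^ to each column (1 where bits differ):
  100110101111100
^ 011110010011110
-----------------
  111000111100010

Answer: 111000111100010 (29154)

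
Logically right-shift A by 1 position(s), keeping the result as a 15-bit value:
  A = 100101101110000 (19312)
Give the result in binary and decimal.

Logical shift right by 1: drop the bottom 1 bit(s), prepend 1 zero(s) on the left.
  100101101110000  ->  keep [10010110111000], discard [0], prepend 0
= 010010110111000

Answer: 010010110111000 (9656)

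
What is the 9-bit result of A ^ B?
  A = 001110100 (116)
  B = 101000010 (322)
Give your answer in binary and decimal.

Apply ^ to each column (1 where bits differ):
  001110100
^ 101000010
-----------
  100110110

Answer: 100110110 (310)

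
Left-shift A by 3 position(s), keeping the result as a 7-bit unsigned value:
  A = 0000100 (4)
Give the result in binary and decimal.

Shift left by 3: drop the top 3 bit(s), append 3 zero(s) on the right.
  0000100  ->  discard [000], keep [0100], append 000
= 0100000

Answer: 0100000 (32)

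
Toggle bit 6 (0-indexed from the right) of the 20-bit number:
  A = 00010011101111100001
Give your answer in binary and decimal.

Mask = 1 << 6 = 00000000000001000000
Bit 6 of A is 1; XOR with the mask flips it to 0.
  00010011101111100001
^ 00000000000001000000
----------------------
  00010011101110100001

Answer: 00010011101110100001 (80801)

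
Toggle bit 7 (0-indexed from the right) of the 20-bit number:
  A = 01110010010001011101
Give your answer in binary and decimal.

Mask = 1 << 7 = 00000000000010000000
Bit 7 of A is 0; XOR with the mask flips it to 1.
  01110010010001011101
^ 00000000000010000000
----------------------
  01110010010011011101

Answer: 01110010010011011101 (468189)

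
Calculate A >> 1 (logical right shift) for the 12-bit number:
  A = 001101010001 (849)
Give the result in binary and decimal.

Logical shift right by 1: drop the bottom 1 bit(s), prepend 1 zero(s) on the left.
  001101010001  ->  keep [00110101000], discard [1], prepend 0
= 000110101000

Answer: 000110101000 (424)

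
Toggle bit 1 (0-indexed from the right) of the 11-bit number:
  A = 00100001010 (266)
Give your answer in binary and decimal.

Mask = 1 << 1 = 00000000010
Bit 1 of A is 1; XOR with the mask flips it to 0.
  00100001010
^ 00000000010
-------------
  00100001000

Answer: 00100001000 (264)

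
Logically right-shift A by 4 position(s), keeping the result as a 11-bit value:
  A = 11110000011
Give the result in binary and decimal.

Logical shift right by 4: drop the bottom 4 bit(s), prepend 4 zero(s) on the left.
  11110000011  ->  keep [1111000], discard [0011], prepend 0000
= 00001111000

Answer: 00001111000 (120)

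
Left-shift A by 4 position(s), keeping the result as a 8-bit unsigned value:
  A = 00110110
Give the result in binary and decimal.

Shift left by 4: drop the top 4 bit(s), append 4 zero(s) on the right.
  00110110  ->  discard [0011], keep [0110], append 0000
= 01100000

Answer: 01100000 (96)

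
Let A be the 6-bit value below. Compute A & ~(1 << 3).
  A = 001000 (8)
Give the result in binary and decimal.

Mask = ~(1 << 3) = 110111
Bit 3 of A is 1, so AND-ing with the mask clears it to 0.
  001000
& 110111
--------
  000000

Answer: 000000 (0)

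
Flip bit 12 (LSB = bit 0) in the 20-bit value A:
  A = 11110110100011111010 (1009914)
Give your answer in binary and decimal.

Mask = 1 << 12 = 00000001000000000000
Bit 12 of A is 0; XOR with the mask flips it to 1.
  11110110100011111010
^ 00000001000000000000
----------------------
  11110111100011111010

Answer: 11110111100011111010 (1014010)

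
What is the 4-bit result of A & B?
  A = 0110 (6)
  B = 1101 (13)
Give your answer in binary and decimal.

Apply & to each column (1 only where both bits are 1):
  0110
& 1101
------
  0100

Answer: 0100 (4)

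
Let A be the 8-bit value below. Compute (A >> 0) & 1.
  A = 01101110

Bit 0 is the 1st from the right.
  01101110
         ^
That bit is 0.

Answer: 0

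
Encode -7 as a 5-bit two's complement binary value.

1. Binary of +7:  00111
2. Invert bits:     11000
3. Add 1:           11001

Answer: 11001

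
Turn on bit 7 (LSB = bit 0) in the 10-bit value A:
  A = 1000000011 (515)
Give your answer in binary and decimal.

Mask = 1 << 7 = 0010000000
Bit 7 of A is 0, so OR-ing with the mask flips it to 1.
  1000000011
| 0010000000
------------
  1010000011

Answer: 1010000011 (643)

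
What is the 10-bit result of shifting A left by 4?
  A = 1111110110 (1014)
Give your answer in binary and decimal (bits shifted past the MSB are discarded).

Shift left by 4: drop the top 4 bit(s), append 4 zero(s) on the right.
  1111110110  ->  discard [1111], keep [110110], append 0000
= 1101100000

Answer: 1101100000 (864)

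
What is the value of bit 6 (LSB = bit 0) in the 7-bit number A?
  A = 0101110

Bit 6 is the 7th from the right.
  0101110
  ^
That bit is 0.

Answer: 0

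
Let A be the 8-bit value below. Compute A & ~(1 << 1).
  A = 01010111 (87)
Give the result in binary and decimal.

Mask = ~(1 << 1) = 11111101
Bit 1 of A is 1, so AND-ing with the mask clears it to 0.
  01010111
& 11111101
----------
  01010101

Answer: 01010101 (85)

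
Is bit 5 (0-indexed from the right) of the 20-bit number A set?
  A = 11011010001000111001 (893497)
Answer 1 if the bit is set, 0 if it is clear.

Bit 5 is the 6th from the right.
  11011010001000111001
                ^
That bit is 1.

Answer: 1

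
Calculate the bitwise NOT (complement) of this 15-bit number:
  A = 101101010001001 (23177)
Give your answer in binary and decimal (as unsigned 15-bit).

Flip each bit (0->1, 1->0):
  101101010001001
  010010101110110

Answer: 010010101110110 (9590)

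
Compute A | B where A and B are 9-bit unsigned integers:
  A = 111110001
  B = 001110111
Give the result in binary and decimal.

Apply | to each column (1 where either bit is 1):
  111110001
| 001110111
-----------
  111110111

Answer: 111110111 (503)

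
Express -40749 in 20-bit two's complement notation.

1. Binary of +40749:  00001001111100101101
2. Invert bits:     11110110000011010010
3. Add 1:           11110110000011010011

Answer: 11110110000011010011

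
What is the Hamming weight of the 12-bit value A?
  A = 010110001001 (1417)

010110001001
1-bits at positions (from bit 0 = LSB): 0, 3, 7, 8, 10
Count = 5

Answer: 5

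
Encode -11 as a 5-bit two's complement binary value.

1. Binary of +11:  01011
2. Invert bits:     10100
3. Add 1:           10101

Answer: 10101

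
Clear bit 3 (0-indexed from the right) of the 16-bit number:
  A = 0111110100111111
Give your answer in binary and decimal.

Mask = ~(1 << 3) = 1111111111110111
Bit 3 of A is 1, so AND-ing with the mask clears it to 0.
  0111110100111111
& 1111111111110111
------------------
  0111110100110111

Answer: 0111110100110111 (32055)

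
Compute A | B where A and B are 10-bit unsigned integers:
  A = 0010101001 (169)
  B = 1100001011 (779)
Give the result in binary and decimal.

Apply | to each column (1 where either bit is 1):
  0010101001
| 1100001011
------------
  1110101011

Answer: 1110101011 (939)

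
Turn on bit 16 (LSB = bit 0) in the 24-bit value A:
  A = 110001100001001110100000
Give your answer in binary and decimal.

Mask = 1 << 16 = 000000010000000000000000
Bit 16 of A is 0, so OR-ing with the mask flips it to 1.
  110001100001001110100000
| 000000010000000000000000
--------------------------
  110001110001001110100000

Answer: 110001110001001110100000 (13046688)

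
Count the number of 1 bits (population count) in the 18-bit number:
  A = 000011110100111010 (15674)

000011110100111010
1-bits at positions (from bit 0 = LSB): 1, 3, 4, 5, 8, 10, 11, 12, 13
Count = 9

Answer: 9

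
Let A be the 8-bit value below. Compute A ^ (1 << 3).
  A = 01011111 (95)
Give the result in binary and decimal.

Mask = 1 << 3 = 00001000
Bit 3 of A is 1; XOR with the mask flips it to 0.
  01011111
^ 00001000
----------
  01010111

Answer: 01010111 (87)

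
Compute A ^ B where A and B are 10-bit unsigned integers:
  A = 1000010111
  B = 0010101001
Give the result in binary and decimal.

Apply ^ to each column (1 where bits differ):
  1000010111
^ 0010101001
------------
  1010111110

Answer: 1010111110 (702)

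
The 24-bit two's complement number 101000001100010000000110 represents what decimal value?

MSB is 1, so the value is negative. Find the magnitude:
1. Invert bits:  010111110011101111111001
2. Add 1:        010111110011101111111010  = 6241274
3. Apply sign:   -6241274

Answer: -6241274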